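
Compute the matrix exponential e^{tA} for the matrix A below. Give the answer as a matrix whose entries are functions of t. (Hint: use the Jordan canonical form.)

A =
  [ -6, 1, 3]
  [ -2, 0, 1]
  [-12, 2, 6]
e^{tA} =
  [-t^2 - 6*t + 1, t, t^2/2 + 3*t]
  [-2*t, 1, t]
  [-2*t^2 - 12*t, 2*t, t^2 + 6*t + 1]

Strategy: write A = P · J · P⁻¹ where J is a Jordan canonical form, so e^{tA} = P · e^{tJ} · P⁻¹, and e^{tJ} can be computed block-by-block.

A has Jordan form
J =
  [0, 1, 0]
  [0, 0, 1]
  [0, 0, 0]
(up to reordering of blocks).

Per-block formulas:
  For a 3×3 Jordan block J_3(0): exp(t · J_3(0)) = e^(0t)·(I + t·N + (t^2/2)·N^2), where N is the 3×3 nilpotent shift.

After assembling e^{tJ} and conjugating by P, we get:

e^{tA} =
  [-t^2 - 6*t + 1, t, t^2/2 + 3*t]
  [-2*t, 1, t]
  [-2*t^2 - 12*t, 2*t, t^2 + 6*t + 1]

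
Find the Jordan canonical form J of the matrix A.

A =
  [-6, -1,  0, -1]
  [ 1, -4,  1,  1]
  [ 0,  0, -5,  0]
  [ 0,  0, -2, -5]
J_3(-5) ⊕ J_1(-5)

The characteristic polynomial is
  det(x·I − A) = x^4 + 20*x^3 + 150*x^2 + 500*x + 625 = (x + 5)^4

Eigenvalues and multiplicities (the geometric multiplicity of λ is n − rank(A − λI), which equals the number of Jordan blocks for λ):
  λ = -5: algebraic multiplicity = 4, geometric multiplicity = 2

Determining the block sizes for each eigenvalue:
  λ = -5: with am = 4 and gm = 2, the partition is not yet determined (e.g. several partitions of 4 into 2 parts exist). Let N = A − (-5)·I. Computing rank(N^1) = 2, rank(N^2) = 1, rank(N^3) = 0; the number of blocks of size ≥ j is rank(N^{j−1}) − rank(N^j), giving [2, 1, 1]. So we have 1 block(s) of size 3, 1 block(s) of size 1 → block sizes [3, 1]

Assembling the blocks gives a Jordan form
J =
  [-5,  1,  0,  0]
  [ 0, -5,  1,  0]
  [ 0,  0, -5,  0]
  [ 0,  0,  0, -5]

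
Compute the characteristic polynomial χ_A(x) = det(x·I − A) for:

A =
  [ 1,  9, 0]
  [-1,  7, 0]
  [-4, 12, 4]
x^3 - 12*x^2 + 48*x - 64

Expanding det(x·I − A) (e.g. by cofactor expansion or by noting that A is similar to its Jordan form J, which has the same characteristic polynomial as A) gives
  χ_A(x) = x^3 - 12*x^2 + 48*x - 64
which factors as (x - 4)^3. The eigenvalues (with algebraic multiplicities) are λ = 4 with multiplicity 3.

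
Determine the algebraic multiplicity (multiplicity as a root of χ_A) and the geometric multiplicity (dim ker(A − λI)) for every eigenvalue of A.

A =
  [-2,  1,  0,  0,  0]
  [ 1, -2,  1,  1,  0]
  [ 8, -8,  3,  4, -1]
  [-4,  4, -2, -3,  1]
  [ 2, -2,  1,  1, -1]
λ = -1: alg = 5, geom = 2

Step 1 — factor the characteristic polynomial to read off the algebraic multiplicities:
  χ_A(x) = (x + 1)^5

Step 2 — compute geometric multiplicities via the rank-nullity identity g(λ) = n − rank(A − λI):
  rank(A − (-1)·I) = 3, so dim ker(A − (-1)·I) = n − 3 = 2

Summary:
  λ = -1: algebraic multiplicity = 5, geometric multiplicity = 2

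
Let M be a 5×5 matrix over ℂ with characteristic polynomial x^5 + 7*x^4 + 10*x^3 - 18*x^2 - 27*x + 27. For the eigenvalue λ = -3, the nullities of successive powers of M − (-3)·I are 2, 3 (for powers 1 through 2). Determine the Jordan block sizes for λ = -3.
Block sizes for λ = -3: [2, 1]

From the dimensions of kernels of powers, the number of Jordan blocks of size at least j is d_j − d_{j−1} where d_j = dim ker(N^j) (with d_0 = 0). Computing the differences gives [2, 1].
The number of blocks of size exactly k is (#blocks of size ≥ k) − (#blocks of size ≥ k + 1), so the partition is: 1 block(s) of size 1, 1 block(s) of size 2.
In nonincreasing order the block sizes are [2, 1].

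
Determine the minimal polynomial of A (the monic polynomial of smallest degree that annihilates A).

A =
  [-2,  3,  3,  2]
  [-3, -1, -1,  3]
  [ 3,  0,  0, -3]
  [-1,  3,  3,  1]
x^2 + x

The characteristic polynomial is χ_A(x) = x^2*(x + 1)^2, so the eigenvalues are known. The minimal polynomial is
  m_A(x) = Π_λ (x − λ)^{k_λ}
where k_λ is the size of the *largest* Jordan block for λ (equivalently, the smallest k with (A − λI)^k v = 0 for every generalised eigenvector v of λ).

  λ = -1: largest Jordan block has size 1, contributing (x + 1)
  λ = 0: largest Jordan block has size 1, contributing (x − 0)

So m_A(x) = x*(x + 1) = x^2 + x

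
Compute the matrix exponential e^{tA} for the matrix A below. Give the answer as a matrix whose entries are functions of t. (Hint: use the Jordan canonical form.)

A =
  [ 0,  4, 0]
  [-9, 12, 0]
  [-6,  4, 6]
e^{tA} =
  [-6*t*exp(6*t) + exp(6*t), 4*t*exp(6*t), 0]
  [-9*t*exp(6*t), 6*t*exp(6*t) + exp(6*t), 0]
  [-6*t*exp(6*t), 4*t*exp(6*t), exp(6*t)]

Strategy: write A = P · J · P⁻¹ where J is a Jordan canonical form, so e^{tA} = P · e^{tJ} · P⁻¹, and e^{tJ} can be computed block-by-block.

A has Jordan form
J =
  [6, 1, 0]
  [0, 6, 0]
  [0, 0, 6]
(up to reordering of blocks).

Per-block formulas:
  For a 2×2 Jordan block J_2(6): exp(t · J_2(6)) = e^(6t)·(I + t·N), where N is the 2×2 nilpotent shift.
  For a 1×1 block at λ = 6: exp(t · [6]) = [e^(6t)].

After assembling e^{tJ} and conjugating by P, we get:

e^{tA} =
  [-6*t*exp(6*t) + exp(6*t), 4*t*exp(6*t), 0]
  [-9*t*exp(6*t), 6*t*exp(6*t) + exp(6*t), 0]
  [-6*t*exp(6*t), 4*t*exp(6*t), exp(6*t)]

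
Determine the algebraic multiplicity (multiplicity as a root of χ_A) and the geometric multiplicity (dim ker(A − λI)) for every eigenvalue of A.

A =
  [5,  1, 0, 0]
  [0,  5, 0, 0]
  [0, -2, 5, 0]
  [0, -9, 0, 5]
λ = 5: alg = 4, geom = 3

Step 1 — factor the characteristic polynomial to read off the algebraic multiplicities:
  χ_A(x) = (x - 5)^4

Step 2 — compute geometric multiplicities via the rank-nullity identity g(λ) = n − rank(A − λI):
  rank(A − (5)·I) = 1, so dim ker(A − (5)·I) = n − 1 = 3

Summary:
  λ = 5: algebraic multiplicity = 4, geometric multiplicity = 3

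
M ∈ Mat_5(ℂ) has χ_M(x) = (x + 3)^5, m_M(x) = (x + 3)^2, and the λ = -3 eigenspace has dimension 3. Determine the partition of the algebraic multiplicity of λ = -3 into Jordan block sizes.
Block sizes for λ = -3: [2, 2, 1]

Step 1 — from the characteristic polynomial, algebraic multiplicity of λ = -3 is 5. From dim ker(M − (-3)·I) = 3, there are exactly 3 Jordan blocks for λ = -3.
Step 2 — from the minimal polynomial, the factor (x + 3)^2 tells us the largest block for λ = -3 has size 2.
Step 3 — with total size 5, 3 blocks, and largest block 2, the block sizes (in nonincreasing order) are [2, 2, 1].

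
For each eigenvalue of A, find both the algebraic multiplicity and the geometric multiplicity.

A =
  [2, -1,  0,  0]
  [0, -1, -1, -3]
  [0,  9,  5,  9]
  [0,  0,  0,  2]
λ = 2: alg = 4, geom = 2

Step 1 — factor the characteristic polynomial to read off the algebraic multiplicities:
  χ_A(x) = (x - 2)^4

Step 2 — compute geometric multiplicities via the rank-nullity identity g(λ) = n − rank(A − λI):
  rank(A − (2)·I) = 2, so dim ker(A − (2)·I) = n − 2 = 2

Summary:
  λ = 2: algebraic multiplicity = 4, geometric multiplicity = 2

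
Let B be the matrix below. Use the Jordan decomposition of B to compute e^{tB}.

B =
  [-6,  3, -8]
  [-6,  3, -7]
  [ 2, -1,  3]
e^{tB} =
  [t^2 - 6*t + 1, -t^2/2 + 3*t, 3*t^2/2 - 8*t]
  [2*t^2 - 6*t, -t^2 + 3*t + 1, 3*t^2 - 7*t]
  [2*t, -t, 3*t + 1]

Strategy: write B = P · J · P⁻¹ where J is a Jordan canonical form, so e^{tB} = P · e^{tJ} · P⁻¹, and e^{tJ} can be computed block-by-block.

B has Jordan form
J =
  [0, 1, 0]
  [0, 0, 1]
  [0, 0, 0]
(up to reordering of blocks).

Per-block formulas:
  For a 3×3 Jordan block J_3(0): exp(t · J_3(0)) = e^(0t)·(I + t·N + (t^2/2)·N^2), where N is the 3×3 nilpotent shift.

After assembling e^{tJ} and conjugating by P, we get:

e^{tB} =
  [t^2 - 6*t + 1, -t^2/2 + 3*t, 3*t^2/2 - 8*t]
  [2*t^2 - 6*t, -t^2 + 3*t + 1, 3*t^2 - 7*t]
  [2*t, -t, 3*t + 1]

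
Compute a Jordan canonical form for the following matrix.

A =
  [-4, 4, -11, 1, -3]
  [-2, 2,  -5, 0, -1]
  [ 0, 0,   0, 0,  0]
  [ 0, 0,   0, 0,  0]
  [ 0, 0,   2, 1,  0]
J_1(-2) ⊕ J_3(0) ⊕ J_1(0)

The characteristic polynomial is
  det(x·I − A) = x^5 + 2*x^4 = x^4*(x + 2)

Eigenvalues and multiplicities (the geometric multiplicity of λ is n − rank(A − λI), which equals the number of Jordan blocks for λ):
  λ = -2: algebraic multiplicity = 1, geometric multiplicity = 1
  λ = 0: algebraic multiplicity = 4, geometric multiplicity = 2

Determining the block sizes for each eigenvalue:
  λ = -2: one block (gm = 1), so the single block has size am = 1 → block sizes [1]
  λ = 0: with am = 4 and gm = 2, the partition is not yet determined (e.g. several partitions of 4 into 2 parts exist). Let N = A − (0)·I. Computing rank(N^1) = 3, rank(N^2) = 2, rank(N^3) = 1; the number of blocks of size ≥ j is rank(N^{j−1}) − rank(N^j), giving [2, 1, 1]. So we have 1 block(s) of size 3, 1 block(s) of size 1 → block sizes [3, 1]

Assembling the blocks gives a Jordan form
J =
  [-2, 0, 0, 0, 0]
  [ 0, 0, 1, 0, 0]
  [ 0, 0, 0, 1, 0]
  [ 0, 0, 0, 0, 0]
  [ 0, 0, 0, 0, 0]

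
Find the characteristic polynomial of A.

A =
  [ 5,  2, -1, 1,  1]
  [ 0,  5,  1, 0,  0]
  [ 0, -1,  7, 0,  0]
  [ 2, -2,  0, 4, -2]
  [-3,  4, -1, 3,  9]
x^5 - 30*x^4 + 360*x^3 - 2160*x^2 + 6480*x - 7776

Expanding det(x·I − A) (e.g. by cofactor expansion or by noting that A is similar to its Jordan form J, which has the same characteristic polynomial as A) gives
  χ_A(x) = x^5 - 30*x^4 + 360*x^3 - 2160*x^2 + 6480*x - 7776
which factors as (x - 6)^5. The eigenvalues (with algebraic multiplicities) are λ = 6 with multiplicity 5.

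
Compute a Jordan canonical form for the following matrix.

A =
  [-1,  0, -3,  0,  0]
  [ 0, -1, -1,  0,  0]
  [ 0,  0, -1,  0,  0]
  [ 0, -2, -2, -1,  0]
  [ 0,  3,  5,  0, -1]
J_3(-1) ⊕ J_1(-1) ⊕ J_1(-1)

The characteristic polynomial is
  det(x·I − A) = x^5 + 5*x^4 + 10*x^3 + 10*x^2 + 5*x + 1 = (x + 1)^5

Eigenvalues and multiplicities (the geometric multiplicity of λ is n − rank(A − λI), which equals the number of Jordan blocks for λ):
  λ = -1: algebraic multiplicity = 5, geometric multiplicity = 3

Determining the block sizes for each eigenvalue:
  λ = -1: with am = 5 and gm = 3, the partition is not yet determined (e.g. several partitions of 5 into 3 parts exist). Let N = A − (-1)·I. Computing rank(N^1) = 2, rank(N^2) = 1, rank(N^3) = 0; the number of blocks of size ≥ j is rank(N^{j−1}) − rank(N^j), giving [3, 1, 1]. So we have 1 block(s) of size 3, 2 block(s) of size 1 → block sizes [3, 1, 1]

Assembling the blocks gives a Jordan form
J =
  [-1,  1,  0,  0,  0]
  [ 0, -1,  1,  0,  0]
  [ 0,  0, -1,  0,  0]
  [ 0,  0,  0, -1,  0]
  [ 0,  0,  0,  0, -1]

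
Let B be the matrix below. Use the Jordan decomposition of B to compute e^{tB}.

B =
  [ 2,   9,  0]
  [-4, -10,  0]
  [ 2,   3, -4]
e^{tB} =
  [6*t*exp(-4*t) + exp(-4*t), 9*t*exp(-4*t), 0]
  [-4*t*exp(-4*t), -6*t*exp(-4*t) + exp(-4*t), 0]
  [2*t*exp(-4*t), 3*t*exp(-4*t), exp(-4*t)]

Strategy: write B = P · J · P⁻¹ where J is a Jordan canonical form, so e^{tB} = P · e^{tJ} · P⁻¹, and e^{tJ} can be computed block-by-block.

B has Jordan form
J =
  [-4,  1,  0]
  [ 0, -4,  0]
  [ 0,  0, -4]
(up to reordering of blocks).

Per-block formulas:
  For a 2×2 Jordan block J_2(-4): exp(t · J_2(-4)) = e^(-4t)·(I + t·N), where N is the 2×2 nilpotent shift.
  For a 1×1 block at λ = -4: exp(t · [-4]) = [e^(-4t)].

After assembling e^{tJ} and conjugating by P, we get:

e^{tB} =
  [6*t*exp(-4*t) + exp(-4*t), 9*t*exp(-4*t), 0]
  [-4*t*exp(-4*t), -6*t*exp(-4*t) + exp(-4*t), 0]
  [2*t*exp(-4*t), 3*t*exp(-4*t), exp(-4*t)]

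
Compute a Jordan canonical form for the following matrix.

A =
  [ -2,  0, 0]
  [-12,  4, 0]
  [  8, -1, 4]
J_1(-2) ⊕ J_2(4)

The characteristic polynomial is
  det(x·I − A) = x^3 - 6*x^2 + 32 = (x - 4)^2*(x + 2)

Eigenvalues and multiplicities (the geometric multiplicity of λ is n − rank(A − λI), which equals the number of Jordan blocks for λ):
  λ = -2: algebraic multiplicity = 1, geometric multiplicity = 1
  λ = 4: algebraic multiplicity = 2, geometric multiplicity = 1

Determining the block sizes for each eigenvalue:
  λ = -2: one block (gm = 1), so the single block has size am = 1 → block sizes [1]
  λ = 4: one block (gm = 1), so the single block has size am = 2 → block sizes [2]

Assembling the blocks gives a Jordan form
J =
  [-2, 0, 0]
  [ 0, 4, 1]
  [ 0, 0, 4]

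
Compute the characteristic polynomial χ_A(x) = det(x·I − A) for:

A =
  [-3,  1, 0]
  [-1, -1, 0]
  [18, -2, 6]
x^3 - 2*x^2 - 20*x - 24

Expanding det(x·I − A) (e.g. by cofactor expansion or by noting that A is similar to its Jordan form J, which has the same characteristic polynomial as A) gives
  χ_A(x) = x^3 - 2*x^2 - 20*x - 24
which factors as (x - 6)*(x + 2)^2. The eigenvalues (with algebraic multiplicities) are λ = -2 with multiplicity 2, λ = 6 with multiplicity 1.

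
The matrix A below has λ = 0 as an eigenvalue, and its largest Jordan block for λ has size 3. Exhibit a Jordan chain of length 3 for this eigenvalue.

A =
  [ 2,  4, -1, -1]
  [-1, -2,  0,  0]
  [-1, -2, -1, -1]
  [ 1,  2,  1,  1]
A Jordan chain for λ = 0 of length 3:
v_1 = (-2, 1, 1, -1)ᵀ
v_2 = (-1, 0, -1, 1)ᵀ
v_3 = (0, 0, 1, 0)ᵀ

Let N = A − (0)·I. We want v_3 with N^3 v_3 = 0 but N^2 v_3 ≠ 0; then v_{j-1} := N · v_j for j = 3, …, 2.

Pick v_3 = (0, 0, 1, 0)ᵀ.
Then v_2 = N · v_3 = (-1, 0, -1, 1)ᵀ.
Then v_1 = N · v_2 = (-2, 1, 1, -1)ᵀ.

Sanity check: (A − (0)·I) v_1 = (0, 0, 0, 0)ᵀ = 0. ✓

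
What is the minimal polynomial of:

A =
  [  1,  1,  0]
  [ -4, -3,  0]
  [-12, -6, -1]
x^2 + 2*x + 1

The characteristic polynomial is χ_A(x) = (x + 1)^3, so the eigenvalues are known. The minimal polynomial is
  m_A(x) = Π_λ (x − λ)^{k_λ}
where k_λ is the size of the *largest* Jordan block for λ (equivalently, the smallest k with (A − λI)^k v = 0 for every generalised eigenvector v of λ).

  λ = -1: largest Jordan block has size 2, contributing (x + 1)^2

So m_A(x) = (x + 1)^2 = x^2 + 2*x + 1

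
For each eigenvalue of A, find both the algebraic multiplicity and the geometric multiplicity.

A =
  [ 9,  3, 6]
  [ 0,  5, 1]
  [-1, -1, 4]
λ = 6: alg = 3, geom = 1

Step 1 — factor the characteristic polynomial to read off the algebraic multiplicities:
  χ_A(x) = (x - 6)^3

Step 2 — compute geometric multiplicities via the rank-nullity identity g(λ) = n − rank(A − λI):
  rank(A − (6)·I) = 2, so dim ker(A − (6)·I) = n − 2 = 1

Summary:
  λ = 6: algebraic multiplicity = 3, geometric multiplicity = 1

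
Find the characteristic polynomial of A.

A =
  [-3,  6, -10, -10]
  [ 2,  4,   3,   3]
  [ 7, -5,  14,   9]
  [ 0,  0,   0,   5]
x^4 - 20*x^3 + 150*x^2 - 500*x + 625

Expanding det(x·I − A) (e.g. by cofactor expansion or by noting that A is similar to its Jordan form J, which has the same characteristic polynomial as A) gives
  χ_A(x) = x^4 - 20*x^3 + 150*x^2 - 500*x + 625
which factors as (x - 5)^4. The eigenvalues (with algebraic multiplicities) are λ = 5 with multiplicity 4.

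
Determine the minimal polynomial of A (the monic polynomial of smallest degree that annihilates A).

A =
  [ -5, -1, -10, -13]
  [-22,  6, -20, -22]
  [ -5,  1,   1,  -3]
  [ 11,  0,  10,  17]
x^4 - 19*x^3 + 126*x^2 - 324*x + 216

The characteristic polynomial is χ_A(x) = (x - 6)^3*(x - 1), so the eigenvalues are known. The minimal polynomial is
  m_A(x) = Π_λ (x − λ)^{k_λ}
where k_λ is the size of the *largest* Jordan block for λ (equivalently, the smallest k with (A − λI)^k v = 0 for every generalised eigenvector v of λ).

  λ = 1: largest Jordan block has size 1, contributing (x − 1)
  λ = 6: largest Jordan block has size 3, contributing (x − 6)^3

So m_A(x) = (x - 6)^3*(x - 1) = x^4 - 19*x^3 + 126*x^2 - 324*x + 216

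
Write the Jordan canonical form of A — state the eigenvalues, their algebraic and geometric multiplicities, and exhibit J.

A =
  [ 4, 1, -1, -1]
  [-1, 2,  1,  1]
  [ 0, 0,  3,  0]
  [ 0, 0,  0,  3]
J_2(3) ⊕ J_1(3) ⊕ J_1(3)

The characteristic polynomial is
  det(x·I − A) = x^4 - 12*x^3 + 54*x^2 - 108*x + 81 = (x - 3)^4

Eigenvalues and multiplicities (the geometric multiplicity of λ is n − rank(A − λI), which equals the number of Jordan blocks for λ):
  λ = 3: algebraic multiplicity = 4, geometric multiplicity = 3

Determining the block sizes for each eigenvalue:
  λ = 3: 3 blocks summing to 4 forces exactly one block of size 2 and the rest size 1 → block sizes [2, 1, 1]

Assembling the blocks gives a Jordan form
J =
  [3, 1, 0, 0]
  [0, 3, 0, 0]
  [0, 0, 3, 0]
  [0, 0, 0, 3]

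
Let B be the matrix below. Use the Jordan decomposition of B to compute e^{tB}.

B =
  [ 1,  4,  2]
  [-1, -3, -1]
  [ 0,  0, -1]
e^{tB} =
  [2*t*exp(-t) + exp(-t), 4*t*exp(-t), 2*t*exp(-t)]
  [-t*exp(-t), -2*t*exp(-t) + exp(-t), -t*exp(-t)]
  [0, 0, exp(-t)]

Strategy: write B = P · J · P⁻¹ where J is a Jordan canonical form, so e^{tB} = P · e^{tJ} · P⁻¹, and e^{tJ} can be computed block-by-block.

B has Jordan form
J =
  [-1,  1,  0]
  [ 0, -1,  0]
  [ 0,  0, -1]
(up to reordering of blocks).

Per-block formulas:
  For a 2×2 Jordan block J_2(-1): exp(t · J_2(-1)) = e^(-1t)·(I + t·N), where N is the 2×2 nilpotent shift.
  For a 1×1 block at λ = -1: exp(t · [-1]) = [e^(-1t)].

After assembling e^{tJ} and conjugating by P, we get:

e^{tB} =
  [2*t*exp(-t) + exp(-t), 4*t*exp(-t), 2*t*exp(-t)]
  [-t*exp(-t), -2*t*exp(-t) + exp(-t), -t*exp(-t)]
  [0, 0, exp(-t)]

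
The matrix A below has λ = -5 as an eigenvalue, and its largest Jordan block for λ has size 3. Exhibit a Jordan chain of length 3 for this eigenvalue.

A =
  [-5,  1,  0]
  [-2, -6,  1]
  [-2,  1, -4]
A Jordan chain for λ = -5 of length 3:
v_1 = (-2, 0, -4)ᵀ
v_2 = (0, -2, -2)ᵀ
v_3 = (1, 0, 0)ᵀ

Let N = A − (-5)·I. We want v_3 with N^3 v_3 = 0 but N^2 v_3 ≠ 0; then v_{j-1} := N · v_j for j = 3, …, 2.

Pick v_3 = (1, 0, 0)ᵀ.
Then v_2 = N · v_3 = (0, -2, -2)ᵀ.
Then v_1 = N · v_2 = (-2, 0, -4)ᵀ.

Sanity check: (A − (-5)·I) v_1 = (0, 0, 0)ᵀ = 0. ✓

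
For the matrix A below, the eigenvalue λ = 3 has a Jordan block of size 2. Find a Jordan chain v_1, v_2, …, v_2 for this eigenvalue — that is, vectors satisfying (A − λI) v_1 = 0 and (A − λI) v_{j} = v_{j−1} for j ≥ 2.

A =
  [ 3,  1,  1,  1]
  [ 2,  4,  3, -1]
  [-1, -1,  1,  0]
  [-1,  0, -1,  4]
A Jordan chain for λ = 3 of length 2:
v_1 = (0, 2, -1, -1)ᵀ
v_2 = (1, 0, 0, 0)ᵀ

Let N = A − (3)·I. We want v_2 with N^2 v_2 = 0 but N^1 v_2 ≠ 0; then v_{j-1} := N · v_j for j = 2, …, 2.

Pick v_2 = (1, 0, 0, 0)ᵀ.
Then v_1 = N · v_2 = (0, 2, -1, -1)ᵀ.

Sanity check: (A − (3)·I) v_1 = (0, 0, 0, 0)ᵀ = 0. ✓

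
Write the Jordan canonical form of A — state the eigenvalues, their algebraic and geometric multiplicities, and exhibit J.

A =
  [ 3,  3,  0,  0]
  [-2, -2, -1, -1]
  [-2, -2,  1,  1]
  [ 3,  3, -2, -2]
J_3(0) ⊕ J_1(0)

The characteristic polynomial is
  det(x·I − A) = x^4

Eigenvalues and multiplicities (the geometric multiplicity of λ is n − rank(A − λI), which equals the number of Jordan blocks for λ):
  λ = 0: algebraic multiplicity = 4, geometric multiplicity = 2

Determining the block sizes for each eigenvalue:
  λ = 0: with am = 4 and gm = 2, the partition is not yet determined (e.g. several partitions of 4 into 2 parts exist). Let N = A − (0)·I. Computing rank(N^1) = 2, rank(N^2) = 1, rank(N^3) = 0; the number of blocks of size ≥ j is rank(N^{j−1}) − rank(N^j), giving [2, 1, 1]. So we have 1 block(s) of size 3, 1 block(s) of size 1 → block sizes [3, 1]

Assembling the blocks gives a Jordan form
J =
  [0, 1, 0, 0]
  [0, 0, 1, 0]
  [0, 0, 0, 0]
  [0, 0, 0, 0]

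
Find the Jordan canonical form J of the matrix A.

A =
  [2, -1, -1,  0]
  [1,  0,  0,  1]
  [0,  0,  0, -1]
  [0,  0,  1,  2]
J_2(1) ⊕ J_2(1)

The characteristic polynomial is
  det(x·I − A) = x^4 - 4*x^3 + 6*x^2 - 4*x + 1 = (x - 1)^4

Eigenvalues and multiplicities (the geometric multiplicity of λ is n − rank(A − λI), which equals the number of Jordan blocks for λ):
  λ = 1: algebraic multiplicity = 4, geometric multiplicity = 2

Determining the block sizes for each eigenvalue:
  λ = 1: with am = 4 and gm = 2, the partition is not yet determined (e.g. several partitions of 4 into 2 parts exist). Let N = A − (1)·I. Computing rank(N^1) = 2, rank(N^2) = 0; the number of blocks of size ≥ j is rank(N^{j−1}) − rank(N^j), giving [2, 2]. So we have 2 block(s) of size 2 → block sizes [2, 2]

Assembling the blocks gives a Jordan form
J =
  [1, 1, 0, 0]
  [0, 1, 0, 0]
  [0, 0, 1, 1]
  [0, 0, 0, 1]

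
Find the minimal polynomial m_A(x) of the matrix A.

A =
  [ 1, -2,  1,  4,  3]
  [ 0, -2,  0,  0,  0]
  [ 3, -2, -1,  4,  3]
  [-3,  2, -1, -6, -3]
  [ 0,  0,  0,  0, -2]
x^2 + 4*x + 4

The characteristic polynomial is χ_A(x) = (x + 2)^5, so the eigenvalues are known. The minimal polynomial is
  m_A(x) = Π_λ (x − λ)^{k_λ}
where k_λ is the size of the *largest* Jordan block for λ (equivalently, the smallest k with (A − λI)^k v = 0 for every generalised eigenvector v of λ).

  λ = -2: largest Jordan block has size 2, contributing (x + 2)^2

So m_A(x) = (x + 2)^2 = x^2 + 4*x + 4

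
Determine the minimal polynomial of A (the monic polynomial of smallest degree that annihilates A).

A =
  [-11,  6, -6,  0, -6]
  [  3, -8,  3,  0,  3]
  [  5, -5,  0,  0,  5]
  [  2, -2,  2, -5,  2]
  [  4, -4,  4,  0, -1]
x^2 + 10*x + 25

The characteristic polynomial is χ_A(x) = (x + 5)^5, so the eigenvalues are known. The minimal polynomial is
  m_A(x) = Π_λ (x − λ)^{k_λ}
where k_λ is the size of the *largest* Jordan block for λ (equivalently, the smallest k with (A − λI)^k v = 0 for every generalised eigenvector v of λ).

  λ = -5: largest Jordan block has size 2, contributing (x + 5)^2

So m_A(x) = (x + 5)^2 = x^2 + 10*x + 25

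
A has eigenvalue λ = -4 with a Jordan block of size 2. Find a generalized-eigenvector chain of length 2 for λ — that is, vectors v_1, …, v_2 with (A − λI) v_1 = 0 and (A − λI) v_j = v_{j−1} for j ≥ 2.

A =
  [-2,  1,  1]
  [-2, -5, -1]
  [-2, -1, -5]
A Jordan chain for λ = -4 of length 2:
v_1 = (2, -2, -2)ᵀ
v_2 = (1, 0, 0)ᵀ

Let N = A − (-4)·I. We want v_2 with N^2 v_2 = 0 but N^1 v_2 ≠ 0; then v_{j-1} := N · v_j for j = 2, …, 2.

Pick v_2 = (1, 0, 0)ᵀ.
Then v_1 = N · v_2 = (2, -2, -2)ᵀ.

Sanity check: (A − (-4)·I) v_1 = (0, 0, 0)ᵀ = 0. ✓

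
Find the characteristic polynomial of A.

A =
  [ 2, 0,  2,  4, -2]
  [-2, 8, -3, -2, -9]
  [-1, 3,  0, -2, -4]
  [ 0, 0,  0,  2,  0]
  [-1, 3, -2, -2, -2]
x^5 - 10*x^4 + 40*x^3 - 80*x^2 + 80*x - 32

Expanding det(x·I − A) (e.g. by cofactor expansion or by noting that A is similar to its Jordan form J, which has the same characteristic polynomial as A) gives
  χ_A(x) = x^5 - 10*x^4 + 40*x^3 - 80*x^2 + 80*x - 32
which factors as (x - 2)^5. The eigenvalues (with algebraic multiplicities) are λ = 2 with multiplicity 5.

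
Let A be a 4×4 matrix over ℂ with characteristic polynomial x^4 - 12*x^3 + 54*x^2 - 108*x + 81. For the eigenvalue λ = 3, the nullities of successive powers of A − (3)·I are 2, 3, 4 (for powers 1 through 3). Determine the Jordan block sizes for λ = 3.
Block sizes for λ = 3: [3, 1]

From the dimensions of kernels of powers, the number of Jordan blocks of size at least j is d_j − d_{j−1} where d_j = dim ker(N^j) (with d_0 = 0). Computing the differences gives [2, 1, 1].
The number of blocks of size exactly k is (#blocks of size ≥ k) − (#blocks of size ≥ k + 1), so the partition is: 1 block(s) of size 1, 1 block(s) of size 3.
In nonincreasing order the block sizes are [3, 1].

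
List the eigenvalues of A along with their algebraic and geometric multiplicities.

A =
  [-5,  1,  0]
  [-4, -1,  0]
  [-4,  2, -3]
λ = -3: alg = 3, geom = 2

Step 1 — factor the characteristic polynomial to read off the algebraic multiplicities:
  χ_A(x) = (x + 3)^3

Step 2 — compute geometric multiplicities via the rank-nullity identity g(λ) = n − rank(A − λI):
  rank(A − (-3)·I) = 1, so dim ker(A − (-3)·I) = n − 1 = 2

Summary:
  λ = -3: algebraic multiplicity = 3, geometric multiplicity = 2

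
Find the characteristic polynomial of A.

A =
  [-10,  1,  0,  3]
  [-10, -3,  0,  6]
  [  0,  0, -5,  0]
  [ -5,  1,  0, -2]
x^4 + 20*x^3 + 150*x^2 + 500*x + 625

Expanding det(x·I − A) (e.g. by cofactor expansion or by noting that A is similar to its Jordan form J, which has the same characteristic polynomial as A) gives
  χ_A(x) = x^4 + 20*x^3 + 150*x^2 + 500*x + 625
which factors as (x + 5)^4. The eigenvalues (with algebraic multiplicities) are λ = -5 with multiplicity 4.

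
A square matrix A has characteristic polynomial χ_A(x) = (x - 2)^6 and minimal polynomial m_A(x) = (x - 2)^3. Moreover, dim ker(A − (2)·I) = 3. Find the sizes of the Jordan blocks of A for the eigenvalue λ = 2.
Block sizes for λ = 2: [3, 2, 1]

Step 1 — from the characteristic polynomial, algebraic multiplicity of λ = 2 is 6. From dim ker(A − (2)·I) = 3, there are exactly 3 Jordan blocks for λ = 2.
Step 2 — from the minimal polynomial, the factor (x − 2)^3 tells us the largest block for λ = 2 has size 3.
Step 3 — with total size 6, 3 blocks, and largest block 3, the block sizes (in nonincreasing order) are [3, 2, 1].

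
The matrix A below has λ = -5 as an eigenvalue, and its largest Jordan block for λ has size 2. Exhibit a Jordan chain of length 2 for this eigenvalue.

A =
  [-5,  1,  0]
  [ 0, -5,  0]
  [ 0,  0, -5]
A Jordan chain for λ = -5 of length 2:
v_1 = (1, 0, 0)ᵀ
v_2 = (0, 1, 0)ᵀ

Let N = A − (-5)·I. We want v_2 with N^2 v_2 = 0 but N^1 v_2 ≠ 0; then v_{j-1} := N · v_j for j = 2, …, 2.

Pick v_2 = (0, 1, 0)ᵀ.
Then v_1 = N · v_2 = (1, 0, 0)ᵀ.

Sanity check: (A − (-5)·I) v_1 = (0, 0, 0)ᵀ = 0. ✓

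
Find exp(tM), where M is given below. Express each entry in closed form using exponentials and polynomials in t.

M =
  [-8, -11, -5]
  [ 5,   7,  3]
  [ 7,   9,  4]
e^{tM} =
  [-9*t^2*exp(t)/2 - 9*t*exp(t) + exp(t), -6*t^2*exp(t) - 11*t*exp(t), -3*t^2*exp(t)/2 - 5*t*exp(t)]
  [3*t^2*exp(t) + 5*t*exp(t), 4*t^2*exp(t) + 6*t*exp(t) + exp(t), t^2*exp(t) + 3*t*exp(t)]
  [3*t^2*exp(t)/2 + 7*t*exp(t), 2*t^2*exp(t) + 9*t*exp(t), t^2*exp(t)/2 + 3*t*exp(t) + exp(t)]

Strategy: write M = P · J · P⁻¹ where J is a Jordan canonical form, so e^{tM} = P · e^{tJ} · P⁻¹, and e^{tJ} can be computed block-by-block.

M has Jordan form
J =
  [1, 1, 0]
  [0, 1, 1]
  [0, 0, 1]
(up to reordering of blocks).

Per-block formulas:
  For a 3×3 Jordan block J_3(1): exp(t · J_3(1)) = e^(1t)·(I + t·N + (t^2/2)·N^2), where N is the 3×3 nilpotent shift.

After assembling e^{tJ} and conjugating by P, we get:

e^{tM} =
  [-9*t^2*exp(t)/2 - 9*t*exp(t) + exp(t), -6*t^2*exp(t) - 11*t*exp(t), -3*t^2*exp(t)/2 - 5*t*exp(t)]
  [3*t^2*exp(t) + 5*t*exp(t), 4*t^2*exp(t) + 6*t*exp(t) + exp(t), t^2*exp(t) + 3*t*exp(t)]
  [3*t^2*exp(t)/2 + 7*t*exp(t), 2*t^2*exp(t) + 9*t*exp(t), t^2*exp(t)/2 + 3*t*exp(t) + exp(t)]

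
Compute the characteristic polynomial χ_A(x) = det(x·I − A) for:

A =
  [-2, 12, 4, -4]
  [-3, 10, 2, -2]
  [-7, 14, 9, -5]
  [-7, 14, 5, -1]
x^4 - 16*x^3 + 96*x^2 - 256*x + 256

Expanding det(x·I − A) (e.g. by cofactor expansion or by noting that A is similar to its Jordan form J, which has the same characteristic polynomial as A) gives
  χ_A(x) = x^4 - 16*x^3 + 96*x^2 - 256*x + 256
which factors as (x - 4)^4. The eigenvalues (with algebraic multiplicities) are λ = 4 with multiplicity 4.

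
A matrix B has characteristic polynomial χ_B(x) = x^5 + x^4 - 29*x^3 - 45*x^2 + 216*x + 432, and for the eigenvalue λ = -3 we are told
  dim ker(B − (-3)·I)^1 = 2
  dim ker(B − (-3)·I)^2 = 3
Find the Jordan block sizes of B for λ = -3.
Block sizes for λ = -3: [2, 1]

From the dimensions of kernels of powers, the number of Jordan blocks of size at least j is d_j − d_{j−1} where d_j = dim ker(N^j) (with d_0 = 0). Computing the differences gives [2, 1].
The number of blocks of size exactly k is (#blocks of size ≥ k) − (#blocks of size ≥ k + 1), so the partition is: 1 block(s) of size 1, 1 block(s) of size 2.
In nonincreasing order the block sizes are [2, 1].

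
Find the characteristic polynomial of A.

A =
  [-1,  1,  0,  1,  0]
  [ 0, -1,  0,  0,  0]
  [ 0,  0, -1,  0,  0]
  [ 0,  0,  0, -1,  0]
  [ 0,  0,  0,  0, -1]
x^5 + 5*x^4 + 10*x^3 + 10*x^2 + 5*x + 1

Expanding det(x·I − A) (e.g. by cofactor expansion or by noting that A is similar to its Jordan form J, which has the same characteristic polynomial as A) gives
  χ_A(x) = x^5 + 5*x^4 + 10*x^3 + 10*x^2 + 5*x + 1
which factors as (x + 1)^5. The eigenvalues (with algebraic multiplicities) are λ = -1 with multiplicity 5.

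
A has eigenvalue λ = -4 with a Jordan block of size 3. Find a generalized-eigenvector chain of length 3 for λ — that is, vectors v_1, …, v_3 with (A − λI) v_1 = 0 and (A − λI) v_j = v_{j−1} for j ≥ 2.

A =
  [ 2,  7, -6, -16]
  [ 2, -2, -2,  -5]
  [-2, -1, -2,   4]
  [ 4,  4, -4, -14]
A Jordan chain for λ = -4 of length 3:
v_1 = (-2, 0, -2, 0)ᵀ
v_2 = (6, 2, -2, 4)ᵀ
v_3 = (1, 0, 0, 0)ᵀ

Let N = A − (-4)·I. We want v_3 with N^3 v_3 = 0 but N^2 v_3 ≠ 0; then v_{j-1} := N · v_j for j = 3, …, 2.

Pick v_3 = (1, 0, 0, 0)ᵀ.
Then v_2 = N · v_3 = (6, 2, -2, 4)ᵀ.
Then v_1 = N · v_2 = (-2, 0, -2, 0)ᵀ.

Sanity check: (A − (-4)·I) v_1 = (0, 0, 0, 0)ᵀ = 0. ✓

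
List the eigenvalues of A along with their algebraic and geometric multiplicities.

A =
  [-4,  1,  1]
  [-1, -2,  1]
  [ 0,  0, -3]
λ = -3: alg = 3, geom = 2

Step 1 — factor the characteristic polynomial to read off the algebraic multiplicities:
  χ_A(x) = (x + 3)^3

Step 2 — compute geometric multiplicities via the rank-nullity identity g(λ) = n − rank(A − λI):
  rank(A − (-3)·I) = 1, so dim ker(A − (-3)·I) = n − 1 = 2

Summary:
  λ = -3: algebraic multiplicity = 3, geometric multiplicity = 2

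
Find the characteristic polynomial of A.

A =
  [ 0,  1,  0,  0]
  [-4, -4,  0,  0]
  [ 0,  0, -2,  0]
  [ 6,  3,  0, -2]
x^4 + 8*x^3 + 24*x^2 + 32*x + 16

Expanding det(x·I − A) (e.g. by cofactor expansion or by noting that A is similar to its Jordan form J, which has the same characteristic polynomial as A) gives
  χ_A(x) = x^4 + 8*x^3 + 24*x^2 + 32*x + 16
which factors as (x + 2)^4. The eigenvalues (with algebraic multiplicities) are λ = -2 with multiplicity 4.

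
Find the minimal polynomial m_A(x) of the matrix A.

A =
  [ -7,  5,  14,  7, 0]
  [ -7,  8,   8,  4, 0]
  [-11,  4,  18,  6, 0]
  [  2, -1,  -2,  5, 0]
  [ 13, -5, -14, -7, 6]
x^3 - 18*x^2 + 108*x - 216

The characteristic polynomial is χ_A(x) = (x - 6)^5, so the eigenvalues are known. The minimal polynomial is
  m_A(x) = Π_λ (x − λ)^{k_λ}
where k_λ is the size of the *largest* Jordan block for λ (equivalently, the smallest k with (A − λI)^k v = 0 for every generalised eigenvector v of λ).

  λ = 6: largest Jordan block has size 3, contributing (x − 6)^3

So m_A(x) = (x - 6)^3 = x^3 - 18*x^2 + 108*x - 216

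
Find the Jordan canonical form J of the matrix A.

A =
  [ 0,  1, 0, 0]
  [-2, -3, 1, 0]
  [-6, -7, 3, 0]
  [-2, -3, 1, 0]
J_3(0) ⊕ J_1(0)

The characteristic polynomial is
  det(x·I − A) = x^4

Eigenvalues and multiplicities (the geometric multiplicity of λ is n − rank(A − λI), which equals the number of Jordan blocks for λ):
  λ = 0: algebraic multiplicity = 4, geometric multiplicity = 2

Determining the block sizes for each eigenvalue:
  λ = 0: with am = 4 and gm = 2, the partition is not yet determined (e.g. several partitions of 4 into 2 parts exist). Let N = A − (0)·I. Computing rank(N^1) = 2, rank(N^2) = 1, rank(N^3) = 0; the number of blocks of size ≥ j is rank(N^{j−1}) − rank(N^j), giving [2, 1, 1]. So we have 1 block(s) of size 3, 1 block(s) of size 1 → block sizes [3, 1]

Assembling the blocks gives a Jordan form
J =
  [0, 1, 0, 0]
  [0, 0, 1, 0]
  [0, 0, 0, 0]
  [0, 0, 0, 0]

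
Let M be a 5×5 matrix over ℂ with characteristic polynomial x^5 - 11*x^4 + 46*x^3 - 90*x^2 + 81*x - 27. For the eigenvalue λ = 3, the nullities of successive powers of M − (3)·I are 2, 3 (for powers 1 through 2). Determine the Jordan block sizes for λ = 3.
Block sizes for λ = 3: [2, 1]

From the dimensions of kernels of powers, the number of Jordan blocks of size at least j is d_j − d_{j−1} where d_j = dim ker(N^j) (with d_0 = 0). Computing the differences gives [2, 1].
The number of blocks of size exactly k is (#blocks of size ≥ k) − (#blocks of size ≥ k + 1), so the partition is: 1 block(s) of size 1, 1 block(s) of size 2.
In nonincreasing order the block sizes are [2, 1].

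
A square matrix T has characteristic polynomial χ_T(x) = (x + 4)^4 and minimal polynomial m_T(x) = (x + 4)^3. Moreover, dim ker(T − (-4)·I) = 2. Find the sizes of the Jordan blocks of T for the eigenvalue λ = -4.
Block sizes for λ = -4: [3, 1]

Step 1 — from the characteristic polynomial, algebraic multiplicity of λ = -4 is 4. From dim ker(T − (-4)·I) = 2, there are exactly 2 Jordan blocks for λ = -4.
Step 2 — from the minimal polynomial, the factor (x + 4)^3 tells us the largest block for λ = -4 has size 3.
Step 3 — with total size 4, 2 blocks, and largest block 3, the block sizes (in nonincreasing order) are [3, 1].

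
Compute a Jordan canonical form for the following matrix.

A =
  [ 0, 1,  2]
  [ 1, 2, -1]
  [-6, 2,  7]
J_3(3)

The characteristic polynomial is
  det(x·I − A) = x^3 - 9*x^2 + 27*x - 27 = (x - 3)^3

Eigenvalues and multiplicities (the geometric multiplicity of λ is n − rank(A − λI), which equals the number of Jordan blocks for λ):
  λ = 3: algebraic multiplicity = 3, geometric multiplicity = 1

Determining the block sizes for each eigenvalue:
  λ = 3: one block (gm = 1), so the single block has size am = 3 → block sizes [3]

Assembling the blocks gives a Jordan form
J =
  [3, 1, 0]
  [0, 3, 1]
  [0, 0, 3]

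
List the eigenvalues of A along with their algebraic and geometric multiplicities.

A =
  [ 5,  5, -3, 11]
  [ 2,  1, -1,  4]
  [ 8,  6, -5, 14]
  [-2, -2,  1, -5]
λ = -1: alg = 4, geom = 2

Step 1 — factor the characteristic polynomial to read off the algebraic multiplicities:
  χ_A(x) = (x + 1)^4

Step 2 — compute geometric multiplicities via the rank-nullity identity g(λ) = n − rank(A − λI):
  rank(A − (-1)·I) = 2, so dim ker(A − (-1)·I) = n − 2 = 2

Summary:
  λ = -1: algebraic multiplicity = 4, geometric multiplicity = 2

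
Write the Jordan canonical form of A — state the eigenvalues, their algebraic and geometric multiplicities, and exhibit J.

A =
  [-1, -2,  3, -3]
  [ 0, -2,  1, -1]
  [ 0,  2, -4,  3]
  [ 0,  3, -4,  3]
J_3(-1) ⊕ J_1(-1)

The characteristic polynomial is
  det(x·I − A) = x^4 + 4*x^3 + 6*x^2 + 4*x + 1 = (x + 1)^4

Eigenvalues and multiplicities (the geometric multiplicity of λ is n − rank(A − λI), which equals the number of Jordan blocks for λ):
  λ = -1: algebraic multiplicity = 4, geometric multiplicity = 2

Determining the block sizes for each eigenvalue:
  λ = -1: with am = 4 and gm = 2, the partition is not yet determined (e.g. several partitions of 4 into 2 parts exist). Let N = A − (-1)·I. Computing rank(N^1) = 2, rank(N^2) = 1, rank(N^3) = 0; the number of blocks of size ≥ j is rank(N^{j−1}) − rank(N^j), giving [2, 1, 1]. So we have 1 block(s) of size 3, 1 block(s) of size 1 → block sizes [3, 1]

Assembling the blocks gives a Jordan form
J =
  [-1,  1,  0,  0]
  [ 0, -1,  1,  0]
  [ 0,  0, -1,  0]
  [ 0,  0,  0, -1]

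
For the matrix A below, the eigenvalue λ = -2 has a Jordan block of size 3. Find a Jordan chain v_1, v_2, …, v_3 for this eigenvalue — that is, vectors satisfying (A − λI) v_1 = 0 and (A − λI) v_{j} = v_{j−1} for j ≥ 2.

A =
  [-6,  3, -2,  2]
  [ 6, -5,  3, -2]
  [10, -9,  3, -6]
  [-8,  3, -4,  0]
A Jordan chain for λ = -2 of length 3:
v_1 = (-2, 4, 4, -6)ᵀ
v_2 = (-4, 6, 10, -8)ᵀ
v_3 = (1, 0, 0, 0)ᵀ

Let N = A − (-2)·I. We want v_3 with N^3 v_3 = 0 but N^2 v_3 ≠ 0; then v_{j-1} := N · v_j for j = 3, …, 2.

Pick v_3 = (1, 0, 0, 0)ᵀ.
Then v_2 = N · v_3 = (-4, 6, 10, -8)ᵀ.
Then v_1 = N · v_2 = (-2, 4, 4, -6)ᵀ.

Sanity check: (A − (-2)·I) v_1 = (0, 0, 0, 0)ᵀ = 0. ✓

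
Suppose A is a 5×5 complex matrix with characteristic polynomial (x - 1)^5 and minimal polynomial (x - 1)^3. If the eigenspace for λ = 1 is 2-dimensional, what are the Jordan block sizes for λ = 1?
Block sizes for λ = 1: [3, 2]

Step 1 — from the characteristic polynomial, algebraic multiplicity of λ = 1 is 5. From dim ker(A − (1)·I) = 2, there are exactly 2 Jordan blocks for λ = 1.
Step 2 — from the minimal polynomial, the factor (x − 1)^3 tells us the largest block for λ = 1 has size 3.
Step 3 — with total size 5, 2 blocks, and largest block 3, the block sizes (in nonincreasing order) are [3, 2].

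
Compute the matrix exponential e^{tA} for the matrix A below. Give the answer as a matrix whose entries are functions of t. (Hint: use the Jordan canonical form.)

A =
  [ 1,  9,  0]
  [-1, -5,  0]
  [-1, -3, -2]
e^{tA} =
  [3*t*exp(-2*t) + exp(-2*t), 9*t*exp(-2*t), 0]
  [-t*exp(-2*t), -3*t*exp(-2*t) + exp(-2*t), 0]
  [-t*exp(-2*t), -3*t*exp(-2*t), exp(-2*t)]

Strategy: write A = P · J · P⁻¹ where J is a Jordan canonical form, so e^{tA} = P · e^{tJ} · P⁻¹, and e^{tJ} can be computed block-by-block.

A has Jordan form
J =
  [-2,  1,  0]
  [ 0, -2,  0]
  [ 0,  0, -2]
(up to reordering of blocks).

Per-block formulas:
  For a 1×1 block at λ = -2: exp(t · [-2]) = [e^(-2t)].
  For a 2×2 Jordan block J_2(-2): exp(t · J_2(-2)) = e^(-2t)·(I + t·N), where N is the 2×2 nilpotent shift.

After assembling e^{tJ} and conjugating by P, we get:

e^{tA} =
  [3*t*exp(-2*t) + exp(-2*t), 9*t*exp(-2*t), 0]
  [-t*exp(-2*t), -3*t*exp(-2*t) + exp(-2*t), 0]
  [-t*exp(-2*t), -3*t*exp(-2*t), exp(-2*t)]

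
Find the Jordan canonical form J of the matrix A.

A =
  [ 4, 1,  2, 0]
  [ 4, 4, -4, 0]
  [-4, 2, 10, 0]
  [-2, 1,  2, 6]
J_2(6) ⊕ J_1(6) ⊕ J_1(6)

The characteristic polynomial is
  det(x·I − A) = x^4 - 24*x^3 + 216*x^2 - 864*x + 1296 = (x - 6)^4

Eigenvalues and multiplicities (the geometric multiplicity of λ is n − rank(A − λI), which equals the number of Jordan blocks for λ):
  λ = 6: algebraic multiplicity = 4, geometric multiplicity = 3

Determining the block sizes for each eigenvalue:
  λ = 6: 3 blocks summing to 4 forces exactly one block of size 2 and the rest size 1 → block sizes [2, 1, 1]

Assembling the blocks gives a Jordan form
J =
  [6, 1, 0, 0]
  [0, 6, 0, 0]
  [0, 0, 6, 0]
  [0, 0, 0, 6]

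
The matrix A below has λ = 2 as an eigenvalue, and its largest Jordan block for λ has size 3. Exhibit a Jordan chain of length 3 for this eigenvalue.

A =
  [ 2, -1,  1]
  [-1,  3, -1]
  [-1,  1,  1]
A Jordan chain for λ = 2 of length 3:
v_1 = (0, 1, 1)ᵀ
v_2 = (-1, 1, 1)ᵀ
v_3 = (0, 1, 0)ᵀ

Let N = A − (2)·I. We want v_3 with N^3 v_3 = 0 but N^2 v_3 ≠ 0; then v_{j-1} := N · v_j for j = 3, …, 2.

Pick v_3 = (0, 1, 0)ᵀ.
Then v_2 = N · v_3 = (-1, 1, 1)ᵀ.
Then v_1 = N · v_2 = (0, 1, 1)ᵀ.

Sanity check: (A − (2)·I) v_1 = (0, 0, 0)ᵀ = 0. ✓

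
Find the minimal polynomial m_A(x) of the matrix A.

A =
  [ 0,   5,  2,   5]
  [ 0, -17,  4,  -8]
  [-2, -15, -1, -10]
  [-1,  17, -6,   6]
x^2 + 6*x + 9

The characteristic polynomial is χ_A(x) = (x + 3)^4, so the eigenvalues are known. The minimal polynomial is
  m_A(x) = Π_λ (x − λ)^{k_λ}
where k_λ is the size of the *largest* Jordan block for λ (equivalently, the smallest k with (A − λI)^k v = 0 for every generalised eigenvector v of λ).

  λ = -3: largest Jordan block has size 2, contributing (x + 3)^2

So m_A(x) = (x + 3)^2 = x^2 + 6*x + 9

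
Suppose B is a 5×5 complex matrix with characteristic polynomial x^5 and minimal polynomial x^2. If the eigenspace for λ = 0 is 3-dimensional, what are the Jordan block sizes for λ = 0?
Block sizes for λ = 0: [2, 2, 1]

Step 1 — from the characteristic polynomial, algebraic multiplicity of λ = 0 is 5. From dim ker(B − (0)·I) = 3, there are exactly 3 Jordan blocks for λ = 0.
Step 2 — from the minimal polynomial, the factor (x − 0)^2 tells us the largest block for λ = 0 has size 2.
Step 3 — with total size 5, 3 blocks, and largest block 2, the block sizes (in nonincreasing order) are [2, 2, 1].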